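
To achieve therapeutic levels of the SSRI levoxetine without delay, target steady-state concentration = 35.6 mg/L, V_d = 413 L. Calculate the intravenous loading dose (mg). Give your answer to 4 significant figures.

14700 mg

LD = Css × Vd = 35.6 × 413 = 14700 mg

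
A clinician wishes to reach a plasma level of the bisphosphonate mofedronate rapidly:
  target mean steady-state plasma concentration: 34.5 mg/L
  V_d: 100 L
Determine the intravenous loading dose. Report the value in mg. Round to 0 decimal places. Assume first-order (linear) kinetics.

LD = Css × Vd = 34.5 × 100 = 3450 mg

3450 mg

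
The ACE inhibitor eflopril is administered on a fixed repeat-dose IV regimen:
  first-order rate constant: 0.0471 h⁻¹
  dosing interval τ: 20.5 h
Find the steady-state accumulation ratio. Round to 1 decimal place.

1.6

e^(−kτ) = e^(−0.04710 × 20.5) = 0.3808
Accumulation ratio R = 1 / (1 − e^(−kτ)) = 1 / (1 − 0.3808) = 1.615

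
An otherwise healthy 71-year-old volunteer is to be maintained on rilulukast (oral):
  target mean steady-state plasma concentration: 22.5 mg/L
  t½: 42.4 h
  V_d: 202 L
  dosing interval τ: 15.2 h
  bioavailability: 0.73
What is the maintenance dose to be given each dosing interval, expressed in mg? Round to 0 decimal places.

k = ln2 / t½ = 0.693147 / 42.4 = 0.01635 h⁻¹
CL = k × Vd = 0.01635 × 202 = 3.303 L/h
At steady state, F × (Dose/τ) = Css × CL.
Dose = Css × CL × τ / F = 22.5 × 3.303 × 15.2 / 0.73 = 1547 mg

1547 mg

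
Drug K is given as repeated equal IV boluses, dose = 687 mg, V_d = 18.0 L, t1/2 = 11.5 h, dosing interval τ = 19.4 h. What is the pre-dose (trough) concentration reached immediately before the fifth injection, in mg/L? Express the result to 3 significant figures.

C₀ per dose = Dose / Vd = 687 / 18.0 = 38.17 mg/L
k = ln2 / t½ = 0.693147 / 11.5 = 0.06027 h⁻¹
Fraction remaining after one interval: r = e^(−kτ) = e^(−0.06027 × 19.4) = 0.3106
Before dose 5, 4 doses have been given (aged 1τ, 2τ, 3τ, 4τ).
C_trough = C₀ × (r + r² + … + r^4) = C₀ × r(1−r^4)/(1−r)
        = 38.17 × 0.3106 × (1 − 0.009307) / (1 − 0.3106) = 17.04 mg/L

17.0 mg/L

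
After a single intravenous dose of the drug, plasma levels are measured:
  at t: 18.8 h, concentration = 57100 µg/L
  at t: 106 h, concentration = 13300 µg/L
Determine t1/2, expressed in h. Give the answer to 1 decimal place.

k = ln(C₁/C₂) / (t₂ − t₁) = ln(57100/13300) / (106 − 18.8)
  = 1.457 / 87.20 = 0.01671 h⁻¹
t½ = ln2 / k = 0.693147 / 0.01671 = 41.48 h

41.5 h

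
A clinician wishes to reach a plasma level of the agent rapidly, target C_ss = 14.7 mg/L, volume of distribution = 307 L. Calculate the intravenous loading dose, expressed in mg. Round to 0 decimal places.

4513 mg

LD = Css × Vd = 14.7 × 307 = 4513 mg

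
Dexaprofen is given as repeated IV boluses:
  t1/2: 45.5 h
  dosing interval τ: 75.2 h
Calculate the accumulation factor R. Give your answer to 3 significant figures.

1.47

k = ln2 / t½ = 0.693147 / 45.5 = 0.01523 h⁻¹
e^(−kτ) = e^(−0.01523 × 75.2) = 0.3181
Accumulation ratio R = 1 / (1 − e^(−kτ)) = 1 / (1 − 0.3181) = 1.466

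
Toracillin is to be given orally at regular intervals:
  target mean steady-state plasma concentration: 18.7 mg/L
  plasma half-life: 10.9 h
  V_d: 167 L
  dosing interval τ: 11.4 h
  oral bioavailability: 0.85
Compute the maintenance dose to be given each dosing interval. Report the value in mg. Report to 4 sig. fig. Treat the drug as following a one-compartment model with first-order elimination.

k = ln2 / t½ = 0.693147 / 10.9 = 0.06359 h⁻¹
CL = k × Vd = 0.06359 × 167 = 10.62 L/h
At steady state, F × (Dose/τ) = Css × CL.
Dose = Css × CL × τ / F = 18.7 × 10.62 × 11.4 / 0.85 = 2663 mg

2663 mg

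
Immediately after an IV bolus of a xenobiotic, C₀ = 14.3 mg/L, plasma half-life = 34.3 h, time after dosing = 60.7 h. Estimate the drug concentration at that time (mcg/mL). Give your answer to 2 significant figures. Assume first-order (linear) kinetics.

4.2 mcg/mL

k = ln2 / t½ = 0.693147 / 34.3 = 0.02021 h⁻¹
C = C₀ · e^(−k·t) = 14.30 × e^(−0.02021 × 60.7)
  = 14.30 × 0.2932 = 4.193 mg/L
(4.193 mg/L = 4.193 mcg/mL)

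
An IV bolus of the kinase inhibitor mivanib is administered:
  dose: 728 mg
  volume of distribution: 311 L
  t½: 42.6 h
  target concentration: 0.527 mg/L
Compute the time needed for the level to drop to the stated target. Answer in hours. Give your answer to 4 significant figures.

C₀ = Dose / Vd = 728.0 / 311 = 2.341 mg/L
k = ln2 / t½ = 0.693147 / 42.6 = 0.01627 h⁻¹
t = ln(C₀ / C) / k = ln(2.341 / 0.527) / 0.01627
  = ln(4.442) / 0.01627 = 1.491 / 0.01627 = 91.64 h

91.64 h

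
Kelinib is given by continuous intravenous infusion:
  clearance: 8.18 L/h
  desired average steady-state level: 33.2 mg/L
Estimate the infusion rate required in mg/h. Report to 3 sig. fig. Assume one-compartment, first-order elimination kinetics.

At steady state, infusion rate R₀ = Css × CL = 33.2 × 8.180 = 271.6 mg/h

272 mg/h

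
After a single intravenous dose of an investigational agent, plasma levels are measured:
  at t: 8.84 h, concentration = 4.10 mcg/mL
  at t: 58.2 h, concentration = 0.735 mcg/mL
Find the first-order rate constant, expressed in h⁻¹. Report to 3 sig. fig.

k = ln(C₁/C₂) / (t₂ − t₁) = ln(4.10/0.735) / (58.2 − 8.84)
  = 1.719 / 49.36 = 0.03483 h⁻¹

0.0348 h⁻¹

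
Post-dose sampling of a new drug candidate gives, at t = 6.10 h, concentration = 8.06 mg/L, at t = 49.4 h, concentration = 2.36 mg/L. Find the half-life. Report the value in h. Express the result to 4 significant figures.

24.44 h

k = ln(C₁/C₂) / (t₂ − t₁) = ln(8.06/2.36) / (49.4 − 6.10)
  = 1.228 / 43.30 = 0.02836 h⁻¹
t½ = ln2 / k = 0.693147 / 0.02836 = 24.44 h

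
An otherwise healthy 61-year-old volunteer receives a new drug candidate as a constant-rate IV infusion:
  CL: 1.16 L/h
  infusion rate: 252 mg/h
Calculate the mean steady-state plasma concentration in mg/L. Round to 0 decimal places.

At steady state Css = R₀ / CL = 252 / 1.160 = 217.2 mg/L

217 mg/L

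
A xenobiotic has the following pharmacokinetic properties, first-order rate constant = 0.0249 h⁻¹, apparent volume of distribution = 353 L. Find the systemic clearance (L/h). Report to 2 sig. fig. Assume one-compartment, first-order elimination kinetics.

8.8 L/h

CL = k × Vd = 0.0249 × 353 = 8.790 L/h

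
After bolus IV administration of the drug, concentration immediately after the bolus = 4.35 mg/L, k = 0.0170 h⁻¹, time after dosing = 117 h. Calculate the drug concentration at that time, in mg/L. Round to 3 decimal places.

C = C₀ · e^(−k·t) = 4.350 × e^(−0.01700 × 117)
  = 4.350 × 0.1368 = 0.5951 mg/L

0.595 mg/L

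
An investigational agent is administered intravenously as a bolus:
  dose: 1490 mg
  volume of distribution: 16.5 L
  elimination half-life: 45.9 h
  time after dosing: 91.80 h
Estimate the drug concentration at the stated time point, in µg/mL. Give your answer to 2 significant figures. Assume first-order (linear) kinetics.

23 µg/mL

C₀ = Dose / Vd = 1490 / 16.5 = 90.30 mg/L
k = ln2 / t½ = 0.693147 / 45.9 = 0.01510 h⁻¹
t / t½ = 91.80 / 45.9 = 2 half-lives
C = C₀ × (1/2)^2 = 90.30 × 0.2500 = 22.58 mg/L
(22.58 mg/L = 22.58 µg/mL)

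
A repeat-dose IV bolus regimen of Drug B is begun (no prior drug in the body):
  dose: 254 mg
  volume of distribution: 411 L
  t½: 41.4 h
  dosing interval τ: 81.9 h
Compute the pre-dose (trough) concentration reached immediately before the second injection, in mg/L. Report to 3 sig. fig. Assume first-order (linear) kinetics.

0.157 mg/L

C₀ per dose = Dose / Vd = 254 / 411 = 0.6180 mg/L
k = ln2 / t½ = 0.693147 / 41.4 = 0.01674 h⁻¹
Fraction remaining after one interval: r = e^(−kτ) = e^(−0.01674 × 81.9) = 0.2539
Before dose 2, 1 dose has been given (aged 1τ).
C_trough = C₀ × r = 0.6180 × 0.2539 = 0.1569 mg/L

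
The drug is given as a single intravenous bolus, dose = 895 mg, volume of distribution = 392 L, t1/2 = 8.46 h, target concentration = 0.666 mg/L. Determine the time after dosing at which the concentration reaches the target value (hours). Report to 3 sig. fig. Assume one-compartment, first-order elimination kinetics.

C₀ = Dose / Vd = 895.0 / 392 = 2.283 mg/L
k = ln2 / t½ = 0.693147 / 8.46 = 0.08193 h⁻¹
t = ln(C₀ / C) / k = ln(2.283 / 0.666) / 0.08193
  = ln(3.428) / 0.08193 = 1.232 / 0.08193 = 15.04 h

15.0 h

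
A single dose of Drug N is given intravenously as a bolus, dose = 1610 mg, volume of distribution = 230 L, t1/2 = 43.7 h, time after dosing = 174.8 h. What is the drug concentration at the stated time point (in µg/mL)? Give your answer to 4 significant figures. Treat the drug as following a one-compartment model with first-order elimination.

0.4375 µg/mL

C₀ = Dose / Vd = 1610 / 230 = 7.000 mg/L
k = ln2 / t½ = 0.693147 / 43.7 = 0.01586 h⁻¹
t / t½ = 174.8 / 43.7 = 4 half-lives
C = C₀ × (1/2)^4 = 7.000 × 0.06250 = 0.4375 mg/L
(0.4375 mg/L = 0.4375 µg/mL)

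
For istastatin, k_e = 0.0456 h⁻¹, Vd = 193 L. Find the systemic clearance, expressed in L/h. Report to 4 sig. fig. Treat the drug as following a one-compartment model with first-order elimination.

8.801 L/h

CL = k × Vd = 0.0456 × 193 = 8.801 L/h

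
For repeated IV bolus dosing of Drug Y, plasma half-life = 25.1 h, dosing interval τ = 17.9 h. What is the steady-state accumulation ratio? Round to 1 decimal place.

k = ln2 / t½ = 0.693147 / 25.1 = 0.02762 h⁻¹
e^(−kτ) = e^(−0.02762 × 17.9) = 0.6099
Accumulation ratio R = 1 / (1 − e^(−kτ)) = 1 / (1 − 0.6099) = 2.563

2.6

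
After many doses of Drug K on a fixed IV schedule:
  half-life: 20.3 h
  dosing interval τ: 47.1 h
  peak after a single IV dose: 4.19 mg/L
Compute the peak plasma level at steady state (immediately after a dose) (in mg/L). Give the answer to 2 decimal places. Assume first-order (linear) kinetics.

5.24 mg/L

k = ln2 / t½ = 0.693147 / 20.3 = 0.03415 h⁻¹
e^(−kτ) = e^(−0.03415 × 47.1) = 0.2002
Accumulation ratio R = 1 / (1 − e^(−kτ)) = 1 / (1 − 0.2002) = 1.250
Steady-state peak = C₀ × R = 4.19 × 1.250 = 5.238 mg/L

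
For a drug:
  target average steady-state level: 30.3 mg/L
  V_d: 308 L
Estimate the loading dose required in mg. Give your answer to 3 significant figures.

LD = Css × Vd = 30.3 × 308 = 9332 mg

9330 mg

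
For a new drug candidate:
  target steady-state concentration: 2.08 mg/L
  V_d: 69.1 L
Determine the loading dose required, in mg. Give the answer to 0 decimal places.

LD = Css × Vd = 2.08 × 69.1 = 143.7 mg

144 mg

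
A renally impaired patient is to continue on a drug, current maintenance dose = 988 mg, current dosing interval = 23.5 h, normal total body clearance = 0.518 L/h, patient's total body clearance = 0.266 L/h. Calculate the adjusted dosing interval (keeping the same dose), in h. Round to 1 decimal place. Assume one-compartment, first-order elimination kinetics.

To keep the same average steady-state level, dosing rate must scale with clearance.
CL ratio = 0.266 / 0.518 = 0.5135
New interval (same dose) = 23.5 / 0.5135 = 45.76 h

45.8 h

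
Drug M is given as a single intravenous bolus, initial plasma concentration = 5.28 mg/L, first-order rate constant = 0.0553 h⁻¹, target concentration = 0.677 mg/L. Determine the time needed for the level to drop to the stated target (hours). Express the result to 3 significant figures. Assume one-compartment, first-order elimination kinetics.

t = ln(C₀ / C) / k = ln(5.280 / 0.677) / 0.05530
  = ln(7.799) / 0.05530 = 2.054 / 0.05530 = 37.14 h

37.1 h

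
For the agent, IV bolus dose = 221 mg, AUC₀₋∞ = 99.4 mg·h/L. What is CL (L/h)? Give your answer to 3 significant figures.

2.22 L/h

CL = Dose / AUC = 221 / 99.4 = 2.223 L/h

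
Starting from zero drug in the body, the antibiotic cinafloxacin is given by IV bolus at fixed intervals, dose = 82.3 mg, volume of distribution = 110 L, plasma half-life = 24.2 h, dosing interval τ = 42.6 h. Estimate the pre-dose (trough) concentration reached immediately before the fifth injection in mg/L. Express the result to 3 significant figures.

C₀ per dose = Dose / Vd = 82.3 / 110 = 0.7482 mg/L
k = ln2 / t½ = 0.693147 / 24.2 = 0.02864 h⁻¹
Fraction remaining after one interval: r = e^(−kτ) = e^(−0.02864 × 42.6) = 0.2952
Before dose 5, 4 doses have been given (aged 1τ, 2τ, 3τ, 4τ).
C_trough = C₀ × (r + r² + … + r^4) = C₀ × r(1−r^4)/(1−r)
        = 0.7482 × 0.2952 × (1 − 0.007594) / (1 − 0.2952) = 0.3110 mg/L

0.311 mg/L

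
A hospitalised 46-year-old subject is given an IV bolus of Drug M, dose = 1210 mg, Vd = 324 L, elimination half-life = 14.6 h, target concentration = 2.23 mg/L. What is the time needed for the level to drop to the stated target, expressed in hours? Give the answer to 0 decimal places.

11 h

C₀ = Dose / Vd = 1210 / 324 = 3.735 mg/L
k = ln2 / t½ = 0.693147 / 14.6 = 0.04748 h⁻¹
t = ln(C₀ / C) / k = ln(3.735 / 2.23) / 0.04748
  = ln(1.675) / 0.04748 = 0.5158 / 0.04748 = 10.86 h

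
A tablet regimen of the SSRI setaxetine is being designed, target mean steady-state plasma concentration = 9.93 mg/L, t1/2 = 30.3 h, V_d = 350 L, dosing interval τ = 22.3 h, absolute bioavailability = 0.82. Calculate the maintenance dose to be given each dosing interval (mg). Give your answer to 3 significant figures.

k = ln2 / t½ = 0.693147 / 30.3 = 0.02288 h⁻¹
CL = k × Vd = 0.02288 × 350 = 8.008 L/h
At steady state, F × (Dose/τ) = Css × CL.
Dose = Css × CL × τ / F = 9.93 × 8.008 × 22.3 / 0.82 = 2163 mg

2160 mg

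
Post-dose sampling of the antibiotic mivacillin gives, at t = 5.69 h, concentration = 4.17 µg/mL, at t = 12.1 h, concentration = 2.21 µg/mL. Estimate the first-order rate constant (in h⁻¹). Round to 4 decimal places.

0.0991 h⁻¹

k = ln(C₁/C₂) / (t₂ − t₁) = ln(4.17/2.21) / (12.1 − 5.69)
  = 0.6349 / 6.410 = 0.09905 h⁻¹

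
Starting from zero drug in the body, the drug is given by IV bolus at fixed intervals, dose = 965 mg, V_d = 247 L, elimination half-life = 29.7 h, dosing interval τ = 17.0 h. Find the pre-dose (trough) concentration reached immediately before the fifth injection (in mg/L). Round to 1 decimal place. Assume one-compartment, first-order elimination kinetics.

6.4 mg/L

C₀ per dose = Dose / Vd = 965 / 247 = 3.907 mg/L
k = ln2 / t½ = 0.693147 / 29.7 = 0.02334 h⁻¹
Fraction remaining after one interval: r = e^(−kτ) = e^(−0.02334 × 17.0) = 0.6725
Before dose 5, 4 doses have been given (aged 1τ, 2τ, 3τ, 4τ).
C_trough = C₀ × (r + r² + … + r^4) = C₀ × r(1−r^4)/(1−r)
        = 3.907 × 0.6725 × (1 − 0.2045) / (1 − 0.6725) = 6.382 mg/L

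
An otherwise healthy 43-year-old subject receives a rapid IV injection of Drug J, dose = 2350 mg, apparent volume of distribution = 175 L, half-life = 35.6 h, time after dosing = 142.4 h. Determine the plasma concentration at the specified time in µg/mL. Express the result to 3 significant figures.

0.839 µg/mL

C₀ = Dose / Vd = 2350 / 175 = 13.43 mg/L
k = ln2 / t½ = 0.693147 / 35.6 = 0.01947 h⁻¹
t / t½ = 142.4 / 35.6 = 4 half-lives
C = C₀ × (1/2)^4 = 13.43 × 0.06250 = 0.8394 mg/L
(0.8394 mg/L = 0.8394 µg/mL)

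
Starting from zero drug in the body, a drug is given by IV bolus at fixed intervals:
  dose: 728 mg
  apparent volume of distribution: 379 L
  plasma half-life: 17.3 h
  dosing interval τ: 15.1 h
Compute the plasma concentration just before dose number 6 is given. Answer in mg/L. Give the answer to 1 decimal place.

2.2 mg/L

C₀ per dose = Dose / Vd = 728 / 379 = 1.921 mg/L
k = ln2 / t½ = 0.693147 / 17.3 = 0.04007 h⁻¹
Fraction remaining after one interval: r = e^(−kτ) = e^(−0.04007 × 15.1) = 0.5460
Before dose 6, 5 doses have been given (aged 1τ, 2τ, 3τ, 4τ, 5τ).
C_trough = C₀ × (r + r² + … + r^5) = C₀ × r(1−r^5)/(1−r)
        = 1.921 × 0.5460 × (1 − 0.04852) / (1 − 0.5460) = 2.198 mg/L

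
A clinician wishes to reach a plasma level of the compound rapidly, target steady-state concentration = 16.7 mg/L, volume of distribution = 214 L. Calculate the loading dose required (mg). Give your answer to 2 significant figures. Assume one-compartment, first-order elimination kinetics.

3600 mg

LD = Css × Vd = 16.7 × 214 = 3574 mg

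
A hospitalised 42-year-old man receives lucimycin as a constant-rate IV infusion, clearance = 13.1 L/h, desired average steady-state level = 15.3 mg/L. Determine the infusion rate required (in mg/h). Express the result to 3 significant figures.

At steady state, infusion rate R₀ = Css × CL = 15.3 × 13.10 = 200.4 mg/h

200 mg/h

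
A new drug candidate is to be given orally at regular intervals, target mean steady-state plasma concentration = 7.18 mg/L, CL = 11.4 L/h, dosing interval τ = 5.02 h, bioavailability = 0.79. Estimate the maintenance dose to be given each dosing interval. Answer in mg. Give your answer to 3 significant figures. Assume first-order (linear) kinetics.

At steady state, F × (Dose/τ) = Css × CL.
Dose = Css × CL × τ / F = 7.18 × 11.40 × 5.02 / 0.79 = 520.1 mg

520 mg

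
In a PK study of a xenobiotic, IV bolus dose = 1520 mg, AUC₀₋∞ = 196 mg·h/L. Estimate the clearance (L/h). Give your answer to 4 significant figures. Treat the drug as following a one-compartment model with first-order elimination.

CL = Dose / AUC = 1520 / 196 = 7.755 L/h

7.755 L/h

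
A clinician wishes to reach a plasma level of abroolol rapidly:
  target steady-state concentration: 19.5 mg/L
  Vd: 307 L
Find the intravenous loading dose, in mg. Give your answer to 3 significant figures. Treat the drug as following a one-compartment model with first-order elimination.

5990 mg

LD = Css × Vd = 19.5 × 307 = 5987 mg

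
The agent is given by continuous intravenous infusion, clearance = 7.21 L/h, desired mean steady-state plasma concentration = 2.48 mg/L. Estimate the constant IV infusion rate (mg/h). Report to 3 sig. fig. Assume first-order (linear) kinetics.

At steady state, infusion rate R₀ = Css × CL = 2.48 × 7.210 = 17.88 mg/h

17.9 mg/h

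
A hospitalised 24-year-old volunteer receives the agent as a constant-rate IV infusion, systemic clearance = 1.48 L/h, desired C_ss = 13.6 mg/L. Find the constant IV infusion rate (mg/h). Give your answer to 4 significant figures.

20.13 mg/h

At steady state, infusion rate R₀ = Css × CL = 13.6 × 1.480 = 20.13 mg/h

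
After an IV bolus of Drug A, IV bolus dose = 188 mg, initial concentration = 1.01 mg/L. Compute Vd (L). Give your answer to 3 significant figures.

Vd = Dose / C₀ = 188.0 / 1.01 = 186.1 L

186 L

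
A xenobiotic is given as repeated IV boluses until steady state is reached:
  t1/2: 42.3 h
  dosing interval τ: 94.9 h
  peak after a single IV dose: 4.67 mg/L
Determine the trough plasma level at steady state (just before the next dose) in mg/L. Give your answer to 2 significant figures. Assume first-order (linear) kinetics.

1.3 mg/L

k = ln2 / t½ = 0.693147 / 42.3 = 0.01639 h⁻¹
e^(−kτ) = e^(−0.01639 × 94.9) = 0.2111
Accumulation ratio R = 1 / (1 − e^(−kτ)) = 1 / (1 − 0.2111) = 1.268
Steady-state trough = C₀ × R × e^(−kτ) = 4.67 × 1.268 × 0.2111 = 1.250 mg/L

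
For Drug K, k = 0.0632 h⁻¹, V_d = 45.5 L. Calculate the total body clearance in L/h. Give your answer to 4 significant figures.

2.876 L/h

CL = k × Vd = 0.0632 × 45.5 = 2.876 L/h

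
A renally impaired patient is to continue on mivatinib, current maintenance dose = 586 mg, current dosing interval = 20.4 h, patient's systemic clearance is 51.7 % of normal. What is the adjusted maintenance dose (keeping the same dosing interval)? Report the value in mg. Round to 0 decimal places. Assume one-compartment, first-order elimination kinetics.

303 mg

To keep the same average steady-state level, dosing rate must scale with clearance.
CL ratio = 51.7 / 100 = 0.5170
New dose (same interval) = 586 × 0.5170 = 303.0 mg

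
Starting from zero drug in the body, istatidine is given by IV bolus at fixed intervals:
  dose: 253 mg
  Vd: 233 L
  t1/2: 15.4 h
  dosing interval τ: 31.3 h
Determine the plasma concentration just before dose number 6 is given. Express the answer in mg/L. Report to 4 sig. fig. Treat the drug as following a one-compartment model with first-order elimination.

0.3510 mg/L

C₀ per dose = Dose / Vd = 253 / 233 = 1.086 mg/L
k = ln2 / t½ = 0.693147 / 15.4 = 0.04501 h⁻¹
Fraction remaining after one interval: r = e^(−kτ) = e^(−0.04501 × 31.3) = 0.2444
Before dose 6, 5 doses have been given (aged 1τ, 2τ, 3τ, 4τ, 5τ).
C_trough = C₀ × (r + r² + … + r^5) = C₀ × r(1−r^5)/(1−r)
        = 1.086 × 0.2444 × (1 − 0.0008720) / (1 − 0.2444) = 0.3510 mg/L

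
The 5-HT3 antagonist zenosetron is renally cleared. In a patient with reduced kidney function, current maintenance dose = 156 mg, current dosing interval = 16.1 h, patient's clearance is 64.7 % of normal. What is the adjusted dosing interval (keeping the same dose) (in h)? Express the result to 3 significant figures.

24.9 h

To keep the same average steady-state level, dosing rate must scale with clearance.
CL ratio = 64.7 / 100 = 0.6470
New interval (same dose) = 16.1 / 0.6470 = 24.88 h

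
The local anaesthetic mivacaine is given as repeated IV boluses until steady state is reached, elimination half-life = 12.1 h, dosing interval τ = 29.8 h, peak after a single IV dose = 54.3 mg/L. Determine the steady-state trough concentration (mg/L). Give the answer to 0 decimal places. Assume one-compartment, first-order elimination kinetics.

12 mg/L

k = ln2 / t½ = 0.693147 / 12.1 = 0.05728 h⁻¹
e^(−kτ) = e^(−0.05728 × 29.8) = 0.1814
Accumulation ratio R = 1 / (1 − e^(−kτ)) = 1 / (1 − 0.1814) = 1.222
Steady-state trough = C₀ × R × e^(−kτ) = 54.3 × 1.222 × 0.1814 = 12.04 mg/L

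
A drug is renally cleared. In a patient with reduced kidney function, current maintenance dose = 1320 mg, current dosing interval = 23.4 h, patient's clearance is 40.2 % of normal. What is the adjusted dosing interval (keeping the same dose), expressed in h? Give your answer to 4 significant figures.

To keep the same average steady-state level, dosing rate must scale with clearance.
CL ratio = 40.2 / 100 = 0.4020
New interval (same dose) = 23.4 / 0.4020 = 58.21 h

58.21 h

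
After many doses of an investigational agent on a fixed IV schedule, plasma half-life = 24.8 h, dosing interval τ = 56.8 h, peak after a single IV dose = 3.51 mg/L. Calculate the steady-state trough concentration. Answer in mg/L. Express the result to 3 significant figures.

0.902 mg/L

k = ln2 / t½ = 0.693147 / 24.8 = 0.02795 h⁻¹
e^(−kτ) = e^(−0.02795 × 56.8) = 0.2044
Accumulation ratio R = 1 / (1 − e^(−kτ)) = 1 / (1 − 0.2044) = 1.257
Steady-state trough = C₀ × R × e^(−kτ) = 3.51 × 1.257 × 0.2044 = 0.9018 mg/L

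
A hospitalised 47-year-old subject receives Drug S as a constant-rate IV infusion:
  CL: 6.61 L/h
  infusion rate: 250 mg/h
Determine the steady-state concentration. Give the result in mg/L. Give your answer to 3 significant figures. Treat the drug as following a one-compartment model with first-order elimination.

37.8 mg/L

At steady state Css = R₀ / CL = 250 / 6.610 = 37.82 mg/L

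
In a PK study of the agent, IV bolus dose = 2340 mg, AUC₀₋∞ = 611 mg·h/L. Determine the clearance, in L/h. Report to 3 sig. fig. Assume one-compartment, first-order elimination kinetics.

CL = Dose / AUC = 2340 / 611 = 3.830 L/h

3.83 L/h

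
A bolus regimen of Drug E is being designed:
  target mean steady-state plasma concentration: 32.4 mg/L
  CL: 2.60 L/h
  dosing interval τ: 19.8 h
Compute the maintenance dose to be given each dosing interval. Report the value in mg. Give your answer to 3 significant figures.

1670 mg

At steady state, Dose/τ = Css × CL.
Dose = Css × CL × τ = 32.4 × 2.600 × 19.8 = 1668 mg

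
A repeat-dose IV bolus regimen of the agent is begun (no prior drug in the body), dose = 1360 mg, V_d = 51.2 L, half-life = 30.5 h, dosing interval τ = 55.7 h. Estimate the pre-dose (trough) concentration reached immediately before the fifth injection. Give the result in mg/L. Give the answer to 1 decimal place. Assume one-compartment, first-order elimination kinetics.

C₀ per dose = Dose / Vd = 1360 / 51.2 = 26.56 mg/L
k = ln2 / t½ = 0.693147 / 30.5 = 0.02273 h⁻¹
Fraction remaining after one interval: r = e^(−kτ) = e^(−0.02273 × 55.7) = 0.2819
Before dose 5, 4 doses have been given (aged 1τ, 2τ, 3τ, 4τ).
C_trough = C₀ × (r + r² + … + r^4) = C₀ × r(1−r^4)/(1−r)
        = 26.56 × 0.2819 × (1 − 0.006315) / (1 − 0.2819) = 10.36 mg/L

10.4 mg/L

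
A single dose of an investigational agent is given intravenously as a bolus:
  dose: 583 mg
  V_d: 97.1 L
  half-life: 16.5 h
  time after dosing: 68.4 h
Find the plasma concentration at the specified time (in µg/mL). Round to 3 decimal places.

0.339 µg/mL

C₀ = Dose / Vd = 583.0 / 97.1 = 6.004 mg/L
k = ln2 / t½ = 0.693147 / 16.5 = 0.04201 h⁻¹
C = C₀ · e^(−k·t) = 6.004 × e^(−0.04201 × 68.4)
  = 6.004 × 0.05650 = 0.3392 mg/L
(0.3392 mg/L = 0.3392 µg/mL)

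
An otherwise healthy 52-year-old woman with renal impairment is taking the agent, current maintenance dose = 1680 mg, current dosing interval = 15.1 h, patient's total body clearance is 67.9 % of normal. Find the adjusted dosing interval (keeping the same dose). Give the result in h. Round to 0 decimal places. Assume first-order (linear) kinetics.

22 h

To keep the same average steady-state level, dosing rate must scale with clearance.
CL ratio = 67.9 / 100 = 0.6790
New interval (same dose) = 15.1 / 0.6790 = 22.24 h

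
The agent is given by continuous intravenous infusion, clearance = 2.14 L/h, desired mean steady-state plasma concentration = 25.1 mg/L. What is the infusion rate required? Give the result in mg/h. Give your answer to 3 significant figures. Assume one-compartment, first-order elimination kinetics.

53.7 mg/h

At steady state, infusion rate R₀ = Css × CL = 25.1 × 2.140 = 53.71 mg/h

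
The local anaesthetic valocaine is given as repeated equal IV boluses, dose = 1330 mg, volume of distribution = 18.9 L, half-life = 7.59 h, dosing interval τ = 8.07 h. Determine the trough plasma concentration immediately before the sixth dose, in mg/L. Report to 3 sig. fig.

63.0 mg/L

C₀ per dose = Dose / Vd = 1330 / 18.9 = 70.37 mg/L
k = ln2 / t½ = 0.693147 / 7.59 = 0.09132 h⁻¹
Fraction remaining after one interval: r = e^(−kτ) = e^(−0.09132 × 8.07) = 0.4786
Before dose 6, 5 doses have been given (aged 1τ, 2τ, 3τ, 4τ, 5τ).
C_trough = C₀ × (r + r² + … + r^5) = C₀ × r(1−r^5)/(1−r)
        = 70.37 × 0.4786 × (1 − 0.02511) / (1 − 0.4786) = 62.97 mg/L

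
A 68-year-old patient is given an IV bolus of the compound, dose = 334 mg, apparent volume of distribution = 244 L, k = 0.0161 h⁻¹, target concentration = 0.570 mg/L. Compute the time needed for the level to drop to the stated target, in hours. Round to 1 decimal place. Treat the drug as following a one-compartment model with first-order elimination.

54.4 h

C₀ = Dose / Vd = 334.0 / 244 = 1.369 mg/L
t = ln(C₀ / C) / k = ln(1.369 / 0.570) / 0.01610
  = ln(2.402) / 0.01610 = 0.8763 / 0.01610 = 54.43 h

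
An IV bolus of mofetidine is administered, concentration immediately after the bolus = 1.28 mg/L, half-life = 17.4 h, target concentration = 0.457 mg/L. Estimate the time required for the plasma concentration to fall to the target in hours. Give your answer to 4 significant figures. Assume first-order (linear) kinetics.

k = ln2 / t½ = 0.693147 / 17.4 = 0.03984 h⁻¹
t = ln(C₀ / C) / k = ln(1.280 / 0.457) / 0.03984
  = ln(2.801) / 0.03984 = 1.030 / 0.03984 = 25.85 h

25.85 h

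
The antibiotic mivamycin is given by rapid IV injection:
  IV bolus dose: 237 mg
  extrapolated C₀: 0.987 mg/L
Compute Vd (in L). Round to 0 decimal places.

Vd = Dose / C₀ = 237.0 / 0.987 = 240.1 L

240 L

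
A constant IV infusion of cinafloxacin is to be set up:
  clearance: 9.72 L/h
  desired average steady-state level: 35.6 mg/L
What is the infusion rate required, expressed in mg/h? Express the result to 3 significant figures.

At steady state, infusion rate R₀ = Css × CL = 35.6 × 9.720 = 346.0 mg/h

346 mg/h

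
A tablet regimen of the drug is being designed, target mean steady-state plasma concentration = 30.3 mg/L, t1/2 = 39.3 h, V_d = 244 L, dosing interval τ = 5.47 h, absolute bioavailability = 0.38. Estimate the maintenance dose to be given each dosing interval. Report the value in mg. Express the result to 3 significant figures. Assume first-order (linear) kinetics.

k = ln2 / t½ = 0.693147 / 39.3 = 0.01764 h⁻¹
CL = k × Vd = 0.01764 × 244 = 4.304 L/h
At steady state, F × (Dose/τ) = Css × CL.
Dose = Css × CL × τ / F = 30.3 × 4.304 × 5.47 / 0.38 = 1877 mg

1880 mg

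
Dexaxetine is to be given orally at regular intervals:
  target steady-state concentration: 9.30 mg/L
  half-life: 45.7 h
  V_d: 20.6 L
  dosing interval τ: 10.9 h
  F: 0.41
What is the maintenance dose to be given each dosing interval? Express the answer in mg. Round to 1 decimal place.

77.3 mg

k = ln2 / t½ = 0.693147 / 45.7 = 0.01517 h⁻¹
CL = k × Vd = 0.01517 × 20.6 = 0.3125 L/h
At steady state, F × (Dose/τ) = Css × CL.
Dose = Css × CL × τ / F = 9.30 × 0.3125 × 10.9 / 0.41 = 77.26 mg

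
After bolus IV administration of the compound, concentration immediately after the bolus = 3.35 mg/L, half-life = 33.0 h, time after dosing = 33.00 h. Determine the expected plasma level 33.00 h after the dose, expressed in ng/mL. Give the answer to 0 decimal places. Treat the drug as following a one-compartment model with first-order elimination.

k = ln2 / t½ = 0.693147 / 33.0 = 0.02100 h⁻¹
t / t½ = 33.00 / 33.0 = 1 half-lives
C = C₀ × (1/2)^1 = 3.350 × 0.5000 = 1.675 mg/L
Convert: 1.675 mg/L × 1000 = 1675 ng/mL

1675 ng/mL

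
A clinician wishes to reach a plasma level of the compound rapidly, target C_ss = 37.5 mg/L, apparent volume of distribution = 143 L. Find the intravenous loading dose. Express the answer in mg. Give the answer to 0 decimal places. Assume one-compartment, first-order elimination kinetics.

5363 mg

LD = Css × Vd = 37.5 × 143 = 5363 mg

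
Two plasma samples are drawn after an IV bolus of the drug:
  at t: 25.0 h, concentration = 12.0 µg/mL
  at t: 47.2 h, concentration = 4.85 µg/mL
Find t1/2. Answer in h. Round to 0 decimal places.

17 h

k = ln(C₁/C₂) / (t₂ − t₁) = ln(12.0/4.85) / (47.2 − 25.0)
  = 0.9059 / 22.20 = 0.04081 h⁻¹
t½ = ln2 / k = 0.693147 / 0.04081 = 16.98 h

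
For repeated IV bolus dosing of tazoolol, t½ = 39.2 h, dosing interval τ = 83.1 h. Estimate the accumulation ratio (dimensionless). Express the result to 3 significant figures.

k = ln2 / t½ = 0.693147 / 39.2 = 0.01768 h⁻¹
e^(−kτ) = e^(−0.01768 × 83.1) = 0.2301
Accumulation ratio R = 1 / (1 − e^(−kτ)) = 1 / (1 − 0.2301) = 1.299

1.30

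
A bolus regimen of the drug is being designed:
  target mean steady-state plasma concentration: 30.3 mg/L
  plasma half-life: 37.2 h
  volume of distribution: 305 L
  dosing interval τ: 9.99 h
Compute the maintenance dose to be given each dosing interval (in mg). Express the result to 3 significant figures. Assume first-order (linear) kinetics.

k = ln2 / t½ = 0.693147 / 37.2 = 0.01863 h⁻¹
CL = k × Vd = 0.01863 × 305 = 5.682 L/h
At steady state, Dose/τ = Css × CL.
Dose = Css × CL × τ = 30.3 × 5.682 × 9.99 = 1720 mg

1720 mg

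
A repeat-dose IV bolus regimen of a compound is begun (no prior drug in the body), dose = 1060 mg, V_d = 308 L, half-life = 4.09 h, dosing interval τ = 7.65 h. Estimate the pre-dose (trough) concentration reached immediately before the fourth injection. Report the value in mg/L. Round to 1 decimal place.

1.3 mg/L

C₀ per dose = Dose / Vd = 1060 / 308 = 3.442 mg/L
k = ln2 / t½ = 0.693147 / 4.09 = 0.1695 h⁻¹
Fraction remaining after one interval: r = e^(−kτ) = e^(−0.1695 × 7.65) = 0.2734
Before dose 4, 3 doses have been given (aged 1τ, 2τ, 3τ).
C_trough = C₀ × (r + r² + … + r^3) = C₀ × r(1−r^3)/(1−r)
        = 3.442 × 0.2734 × (1 − 0.02044) / (1 − 0.2734) = 1.269 mg/L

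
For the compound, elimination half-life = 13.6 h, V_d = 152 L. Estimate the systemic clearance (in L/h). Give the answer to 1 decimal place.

k = ln2 / t½ = 0.693147 / 13.6 = 0.05097 h⁻¹
CL = k × Vd = 0.05097 × 152 = 7.747 L/h

7.7 L/h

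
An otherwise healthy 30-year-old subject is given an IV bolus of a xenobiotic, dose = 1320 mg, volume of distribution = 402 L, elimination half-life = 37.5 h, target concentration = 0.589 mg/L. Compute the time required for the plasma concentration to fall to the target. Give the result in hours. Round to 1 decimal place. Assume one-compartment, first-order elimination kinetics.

C₀ = Dose / Vd = 1320 / 402 = 3.284 mg/L
k = ln2 / t½ = 0.693147 / 37.5 = 0.01848 h⁻¹
t = ln(C₀ / C) / k = ln(3.284 / 0.589) / 0.01848
  = ln(5.576) / 0.01848 = 1.718 / 0.01848 = 92.97 h

93.0 h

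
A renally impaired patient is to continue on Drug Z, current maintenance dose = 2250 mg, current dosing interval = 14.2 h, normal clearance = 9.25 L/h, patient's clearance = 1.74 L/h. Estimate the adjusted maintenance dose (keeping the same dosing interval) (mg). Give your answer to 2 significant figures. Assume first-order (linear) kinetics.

420 mg

To keep the same average steady-state level, dosing rate must scale with clearance.
CL ratio = 1.74 / 9.25 = 0.1881
New dose (same interval) = 2250 × 0.1881 = 423.2 mg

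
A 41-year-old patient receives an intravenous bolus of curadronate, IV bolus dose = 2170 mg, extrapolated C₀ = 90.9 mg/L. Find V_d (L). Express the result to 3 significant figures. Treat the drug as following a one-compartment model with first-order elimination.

23.9 L

Vd = Dose / C₀ = 2170 / 90.9 = 23.87 L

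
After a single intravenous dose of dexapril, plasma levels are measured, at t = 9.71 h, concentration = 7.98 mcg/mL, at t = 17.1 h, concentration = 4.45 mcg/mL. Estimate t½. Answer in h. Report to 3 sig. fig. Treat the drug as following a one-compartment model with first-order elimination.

k = ln(C₁/C₂) / (t₂ − t₁) = ln(7.98/4.45) / (17.1 − 9.71)
  = 0.5840 / 7.390 = 0.07903 h⁻¹
t½ = ln2 / k = 0.693147 / 0.07903 = 8.771 h

8.77 h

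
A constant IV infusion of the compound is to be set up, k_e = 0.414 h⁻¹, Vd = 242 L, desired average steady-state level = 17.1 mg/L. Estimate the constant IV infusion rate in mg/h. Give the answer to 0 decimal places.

CL = k × Vd = 0.4140 × 242 = 100.2 L/h
At steady state, infusion rate R₀ = Css × CL = 17.1 × 100.2 = 1713 mg/h

1713 mg/h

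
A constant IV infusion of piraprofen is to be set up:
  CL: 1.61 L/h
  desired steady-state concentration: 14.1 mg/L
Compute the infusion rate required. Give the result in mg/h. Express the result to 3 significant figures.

22.7 mg/h

At steady state, infusion rate R₀ = Css × CL = 14.1 × 1.610 = 22.70 mg/h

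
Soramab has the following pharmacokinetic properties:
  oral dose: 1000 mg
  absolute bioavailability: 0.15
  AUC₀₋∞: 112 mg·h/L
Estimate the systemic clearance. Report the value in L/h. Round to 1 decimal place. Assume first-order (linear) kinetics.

1.3 L/h

CL = F·Dose / AUC = 0.15 × 1000 / 112 = 1.339 L/h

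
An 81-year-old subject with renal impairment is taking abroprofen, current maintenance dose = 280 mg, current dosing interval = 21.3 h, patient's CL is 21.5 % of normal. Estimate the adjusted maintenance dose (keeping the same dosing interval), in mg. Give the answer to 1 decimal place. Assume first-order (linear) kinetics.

To keep the same average steady-state level, dosing rate must scale with clearance.
CL ratio = 21.5 / 100 = 0.2150
New dose (same interval) = 280 × 0.2150 = 60.20 mg

60.2 mg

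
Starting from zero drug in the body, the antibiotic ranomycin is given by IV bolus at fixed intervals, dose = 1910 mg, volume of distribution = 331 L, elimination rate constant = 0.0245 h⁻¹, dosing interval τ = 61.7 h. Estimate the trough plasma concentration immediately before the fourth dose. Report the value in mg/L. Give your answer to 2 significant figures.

C₀ per dose = Dose / Vd = 1910 / 331 = 5.770 mg/L
Fraction remaining after one interval: r = e^(−kτ) = e^(−0.02450 × 61.7) = 0.2205
Before dose 4, 3 doses have been given (aged 1τ, 2τ, 3τ).
C_trough = C₀ × (r + r² + … + r^3) = C₀ × r(1−r^3)/(1−r)
        = 5.770 × 0.2205 × (1 − 0.01072) / (1 − 0.2205) = 1.615 mg/L

1.6 mg/L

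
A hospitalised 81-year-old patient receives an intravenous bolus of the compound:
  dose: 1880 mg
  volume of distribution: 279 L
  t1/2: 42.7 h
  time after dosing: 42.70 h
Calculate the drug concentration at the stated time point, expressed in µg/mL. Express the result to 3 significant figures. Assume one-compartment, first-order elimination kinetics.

3.37 µg/mL

C₀ = Dose / Vd = 1880 / 279 = 6.738 mg/L
k = ln2 / t½ = 0.693147 / 42.7 = 0.01623 h⁻¹
t / t½ = 42.70 / 42.7 = 1 half-lives
C = C₀ × (1/2)^1 = 6.738 × 0.5000 = 3.369 mg/L
(3.369 mg/L = 3.369 µg/mL)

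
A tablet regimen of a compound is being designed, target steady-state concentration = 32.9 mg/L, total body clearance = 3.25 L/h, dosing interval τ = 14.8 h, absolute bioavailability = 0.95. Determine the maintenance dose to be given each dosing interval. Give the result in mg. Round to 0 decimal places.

At steady state, F × (Dose/τ) = Css × CL.
Dose = Css × CL × τ / F = 32.9 × 3.250 × 14.8 / 0.95 = 1666 mg

1666 mg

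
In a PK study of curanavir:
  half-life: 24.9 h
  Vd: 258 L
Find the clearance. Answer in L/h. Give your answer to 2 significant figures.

k = ln2 / t½ = 0.693147 / 24.9 = 0.02784 h⁻¹
CL = k × Vd = 0.02784 × 258 = 7.183 L/h

7.2 L/h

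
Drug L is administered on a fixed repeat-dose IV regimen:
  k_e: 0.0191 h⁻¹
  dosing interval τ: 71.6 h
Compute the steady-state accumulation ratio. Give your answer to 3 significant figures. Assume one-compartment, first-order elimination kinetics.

1.34

e^(−kτ) = e^(−0.01910 × 71.6) = 0.2547
Accumulation ratio R = 1 / (1 − e^(−kτ)) = 1 / (1 − 0.2547) = 1.342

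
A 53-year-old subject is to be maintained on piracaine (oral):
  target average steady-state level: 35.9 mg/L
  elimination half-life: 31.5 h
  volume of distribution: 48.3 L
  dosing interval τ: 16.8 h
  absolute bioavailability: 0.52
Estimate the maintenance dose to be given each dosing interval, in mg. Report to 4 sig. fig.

1233 mg

k = ln2 / t½ = 0.693147 / 31.5 = 0.02200 h⁻¹
CL = k × Vd = 0.02200 × 48.3 = 1.063 L/h
At steady state, F × (Dose/τ) = Css × CL.
Dose = Css × CL × τ / F = 35.9 × 1.063 × 16.8 / 0.52 = 1233 mg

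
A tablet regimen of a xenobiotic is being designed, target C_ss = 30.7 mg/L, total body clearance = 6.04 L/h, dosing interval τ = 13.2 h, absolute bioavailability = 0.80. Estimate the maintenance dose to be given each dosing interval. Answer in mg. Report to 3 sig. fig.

At steady state, F × (Dose/τ) = Css × CL.
Dose = Css × CL × τ / F = 30.7 × 6.040 × 13.2 / 0.80 = 3060 mg

3060 mg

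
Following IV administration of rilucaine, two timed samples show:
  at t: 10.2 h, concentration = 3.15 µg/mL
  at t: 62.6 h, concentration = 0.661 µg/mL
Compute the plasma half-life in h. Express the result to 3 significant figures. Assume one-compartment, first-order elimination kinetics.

23.3 h

k = ln(C₁/C₂) / (t₂ − t₁) = ln(3.15/0.661) / (62.6 − 10.2)
  = 1.561 / 52.40 = 0.02979 h⁻¹
t½ = ln2 / k = 0.693147 / 0.02979 = 23.27 h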